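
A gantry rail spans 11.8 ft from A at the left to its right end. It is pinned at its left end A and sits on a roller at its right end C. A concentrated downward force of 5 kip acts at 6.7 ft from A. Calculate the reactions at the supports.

A_x = 0, A_y = 2.161 kip, C_y = 2.839 kip

Taking moments about A: C_y·11.8 − 5·6.7 = 0 → C_y = 33.5/11.8 = 2.83898 ≈ 2.839 kip.
ΣF_y = 0: A_y + 2.83898 − 5 = 0 → A_y = 2.161 kip.
ΣF_x = 0: no horizontal applied forces, so A_x = 0.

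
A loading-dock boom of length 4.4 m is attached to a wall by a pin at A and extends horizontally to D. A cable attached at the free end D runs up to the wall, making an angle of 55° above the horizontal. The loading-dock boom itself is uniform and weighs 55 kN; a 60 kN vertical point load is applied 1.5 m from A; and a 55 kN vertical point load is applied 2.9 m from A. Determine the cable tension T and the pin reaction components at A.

ΣM about A: T·sin55°·4.4 − 55·2.2 − 60·1.5 − 55·2.9 = 0 → T = 370.5/(4.4·0.819152) = 102.795 ≈ 102.8 kN.
ΣF_x = 0: A_x − T·cos55° = 0 → A_x = 102.795 × 0.573576 = 58.96 kN.
ΣF_y = 0: A_y + T·sin55° − 55 − 60 − 55 = 0 → A_y = 170 − 102.795 × 0.819152 = 85.80 kN.

T = 102.8 kN, A_x = 58.96 kN, A_y = 85.80 kN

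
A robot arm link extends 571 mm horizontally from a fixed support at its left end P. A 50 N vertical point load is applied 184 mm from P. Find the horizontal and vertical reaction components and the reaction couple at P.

P_x = 0, P_y = 50.00 N, M_P = 9200 N·mm

ΣF_x = 0: P_x = 0.
ΣF_y = 0: P_y − 50 = 0 → P_y = 50.00 N.
ΣM about P: M_P − 50·184 = 0 → M_P = 9200 N·mm.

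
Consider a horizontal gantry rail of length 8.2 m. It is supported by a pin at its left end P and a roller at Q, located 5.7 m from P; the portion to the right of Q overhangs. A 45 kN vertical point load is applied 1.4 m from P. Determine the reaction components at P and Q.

P_x = 0, P_y = 33.95 kN, Q_y = 11.05 kN

ΣM about P: Q_y·5.7 − 45·1.4 = 0 → Q_y = 63/5.7 = 11.0526 ≈ 11.05 kN.
ΣF_y = 0: P_y + 11.0526 − 45 = 0 → P_y = 33.95 kN.
ΣF_x = 0: no horizontal applied forces, so P_x = 0.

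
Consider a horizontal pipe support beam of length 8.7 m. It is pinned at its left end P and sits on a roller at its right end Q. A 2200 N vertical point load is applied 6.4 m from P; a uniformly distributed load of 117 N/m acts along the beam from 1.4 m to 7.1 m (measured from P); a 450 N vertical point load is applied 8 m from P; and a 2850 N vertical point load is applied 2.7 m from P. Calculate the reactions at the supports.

Resultant of the distributed load: 117 × 5.7 = 666.9 N at 4.25 m from P.
ΣM about P: Q_y·8.7 − 2200·6.4 − (117·5.7)·4.25 − 450·8 − 2850·2.7 = 0 → Q_y = 28209.325/8.7 = 3242.45 ≈ 3242 N.
ΣF_y = 0: P_y + 3242.45 − 2200 − 117·5.7 − 450 − 2850 = 0 → P_y = 2924 N.
ΣF_x = 0: no horizontal applied forces, so P_x = 0.

P_x = 0, P_y = 2924 N, Q_y = 3242 N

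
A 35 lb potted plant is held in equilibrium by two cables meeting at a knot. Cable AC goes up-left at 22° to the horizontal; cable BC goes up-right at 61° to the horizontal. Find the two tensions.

T_AC = 17.10 lb, T_BC = 32.70 lb

ΣF_x = 0: −T_AC·cos22° + T_BC·cos61° = 0 → T_BC = 1.91247·T_AC.
ΣF_y = 0: T_AC·sin22° + T_BC·sin61° = 35.
Substitute: T_AC·(0.374607 + 1.91247·0.87462) = 35 → T_AC = 17.0958 ≈ 17.10 lb.
Then T_BC = 1.91247 × 17.0958 = 32.70 lb.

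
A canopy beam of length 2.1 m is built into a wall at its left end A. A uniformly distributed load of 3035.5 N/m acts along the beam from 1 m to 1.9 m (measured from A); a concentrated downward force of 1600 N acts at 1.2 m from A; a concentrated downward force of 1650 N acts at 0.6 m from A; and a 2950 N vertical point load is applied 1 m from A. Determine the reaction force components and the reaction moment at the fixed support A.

Resultant of the distributed load: 3035.5 × 0.9 = 2731.95 N at 1.45 m from A.
ΣF_x = 0: A_x = 0.
ΣF_y = 0: A_y − 3035.5·0.9 − 1600 − 1650 − 2950 = 0 → A_y = 8932 N.
ΣM about A: M_A − (3035.5·0.9)·1.45 − 1600·1.2 − 1650·0.6 − 2950·1 = 0 → M_A = 9821 N·m.

A_x = 0, A_y = 8932 N, M_A = 9821 N·m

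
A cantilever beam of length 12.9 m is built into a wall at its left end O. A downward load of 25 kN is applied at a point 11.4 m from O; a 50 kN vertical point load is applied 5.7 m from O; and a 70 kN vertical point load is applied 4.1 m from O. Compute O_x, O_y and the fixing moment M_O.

ΣF_x = 0: O_x = 0.
ΣF_y = 0: O_y − 25 − 50 − 70 = 0 → O_y = 145.0 kN.
ΣM about O: M_O − 25·11.4 − 50·5.7 − 70·4.1 = 0 → M_O = 857.0 kN·m.

O_x = 0, O_y = 145.0 kN, M_O = 857.0 kN·m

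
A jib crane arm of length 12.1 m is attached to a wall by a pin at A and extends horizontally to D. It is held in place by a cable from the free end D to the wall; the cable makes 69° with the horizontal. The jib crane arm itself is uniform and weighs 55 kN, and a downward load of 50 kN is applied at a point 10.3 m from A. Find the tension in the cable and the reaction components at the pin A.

ΣM about A: T·sin69°·12.1 − 55·6.05 − 50·10.3 = 0 → T = 847.75/(12.1·0.93358) = 75.0466 ≈ 75.05 kN.
ΣF_x = 0: A_x − T·cos69° = 0 → A_x = 75.0466 × 0.358368 = 26.89 kN.
ΣF_y = 0: A_y + T·sin69° − 55 − 50 = 0 → A_y = 105 − 75.0466 × 0.93358 = 34.94 kN.

T = 75.05 kN, A_x = 26.89 kN, A_y = 34.94 kN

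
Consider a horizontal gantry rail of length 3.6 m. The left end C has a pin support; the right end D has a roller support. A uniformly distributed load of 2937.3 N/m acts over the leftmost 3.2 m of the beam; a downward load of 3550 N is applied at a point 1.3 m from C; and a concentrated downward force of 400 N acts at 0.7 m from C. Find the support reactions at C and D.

C_x = 0, C_y = 7812 N, D_y = 5537 N

Resultant of the distributed load: 2937.3 × 3.2 = 9399.36 N at 1.6 m from C.
Taking moments about C: D_y·3.6 − (2937.3·3.2)·1.6 − 3550·1.3 − 400·0.7 = 0 → D_y = 19933.976/3.6 = 5537.22 ≈ 5537 N.
ΣF_y = 0: C_y + 5537.22 − 2937.3·3.2 − 3550 − 400 = 0 → C_y = 7812 N.
ΣF_x = 0: no horizontal applied forces, so C_x = 0.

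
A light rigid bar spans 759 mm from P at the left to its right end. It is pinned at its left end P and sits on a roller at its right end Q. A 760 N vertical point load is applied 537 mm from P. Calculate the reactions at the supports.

P_x = 0, P_y = 222.3 N, Q_y = 537.7 N

ΣM about P: Q_y·759 − 760·537 = 0 → Q_y = 408120/759 = 537.708 ≈ 537.7 N.
ΣF_y = 0: P_y + 537.708 − 760 = 0 → P_y = 222.3 N.
ΣF_x = 0: no horizontal applied forces, so P_x = 0.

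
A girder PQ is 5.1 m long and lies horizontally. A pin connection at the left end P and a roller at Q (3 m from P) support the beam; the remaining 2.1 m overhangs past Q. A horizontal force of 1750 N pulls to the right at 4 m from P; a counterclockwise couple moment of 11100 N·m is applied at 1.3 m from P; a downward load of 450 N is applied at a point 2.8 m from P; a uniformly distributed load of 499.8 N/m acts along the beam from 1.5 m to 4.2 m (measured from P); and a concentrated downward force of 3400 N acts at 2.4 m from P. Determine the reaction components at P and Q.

P_x = -1750 N, P_y = 4477 N, Q_y = 722.0 N

Resultant of the distributed load: 499.8 × 2.7 = 1349.46 N at 2.85 m from P.
ΣM about P: Q_y·3 + 11100 − 450·2.8 − (499.8·2.7)·2.85 − 3400·2.4 = 0 → Q_y = 2165.961/3 = 721.987 ≈ 722.0 N.
ΣF_y = 0: P_y + 721.987 − 450 − 499.8·2.7 − 3400 = 0 → P_y = 4477 N.
ΣF_x = 0: P_x + 1750 = 0 → P_x = -1750 N.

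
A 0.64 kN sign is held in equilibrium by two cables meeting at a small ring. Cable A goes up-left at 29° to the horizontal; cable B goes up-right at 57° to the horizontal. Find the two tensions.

ΣF_x = 0: −T_A·cos29° + T_B·cos57° = 0 → T_B = 1.60587·T_A.
ΣF_y = 0: T_A·sin29° + T_B·sin57° = 0.64.
Substitute: T_A·(0.48481 + 1.60587·0.838671) = 0.64 → T_A = 0.34942 ≈ 0.3494 kN.
Then T_B = 1.60587 × 0.34942 = 0.5611 kN.

T_A = 0.3494 kN, T_B = 0.5611 kN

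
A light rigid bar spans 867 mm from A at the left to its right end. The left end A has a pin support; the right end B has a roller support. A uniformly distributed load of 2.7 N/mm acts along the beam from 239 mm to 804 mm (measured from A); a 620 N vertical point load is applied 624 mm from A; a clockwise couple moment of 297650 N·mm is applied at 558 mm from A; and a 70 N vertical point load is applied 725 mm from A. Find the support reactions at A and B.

A_x = 0, A_y = 449.8 N, B_y = 1766 N

Resultant of the distributed load: 2.7 × 565 = 1525.5 N at 521.5 mm from A.
Taking moments about A: B_y·867 − (2.7·565)·521.5 − 620·624 − 297650 − 70·725 = 0 → B_y = 1530828.25/867 = 1765.66 ≈ 1766 N.
ΣF_y = 0: A_y + 1765.66 − 2.7·565 − 620 − 70 = 0 → A_y = 449.8 N.
ΣF_x = 0: no horizontal applied forces, so A_x = 0.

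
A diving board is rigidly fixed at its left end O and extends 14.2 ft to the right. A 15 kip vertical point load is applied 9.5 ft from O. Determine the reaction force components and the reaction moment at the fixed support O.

O_x = 0, O_y = 15.00 kip, M_O = 142.5 kip·ft

ΣF_x = 0: O_x = 0.
ΣF_y = 0: O_y − 15 = 0 → O_y = 15.00 kip.
ΣM about O: M_O − 15·9.5 = 0 → M_O = 142.5 kip·ft.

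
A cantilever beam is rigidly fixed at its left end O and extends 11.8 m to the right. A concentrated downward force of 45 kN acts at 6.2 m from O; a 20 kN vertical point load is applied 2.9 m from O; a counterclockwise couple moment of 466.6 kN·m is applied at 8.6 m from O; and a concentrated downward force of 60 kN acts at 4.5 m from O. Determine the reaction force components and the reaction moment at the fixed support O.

ΣF_x = 0: O_x = 0.
ΣF_y = 0: O_y − 45 − 20 − 60 = 0 → O_y = 125.0 kN.
ΣM about O: M_O − 45·6.2 − 20·2.9 + 466.6 − 60·4.5 = 0 → M_O = 140.4 kN·m.

O_x = 0, O_y = 125.0 kN, M_O = 140.4 kN·m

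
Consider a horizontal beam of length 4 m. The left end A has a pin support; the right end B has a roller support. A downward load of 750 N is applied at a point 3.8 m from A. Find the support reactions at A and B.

A_x = 0, A_y = 37.50 N, B_y = 712.5 N

Moments about A: B_y·4 − 750·3.8 = 0 → B_y = 2850/4 = 712.5 N.
ΣF_y = 0: A_y + 712.5 − 750 = 0 → A_y = 37.50 N.
ΣF_x = 0: no horizontal applied forces, so A_x = 0.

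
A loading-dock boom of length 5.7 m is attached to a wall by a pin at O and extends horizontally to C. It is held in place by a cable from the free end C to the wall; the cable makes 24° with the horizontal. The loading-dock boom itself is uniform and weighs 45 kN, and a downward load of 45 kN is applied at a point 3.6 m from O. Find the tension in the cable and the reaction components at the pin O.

T = 125.2 kN, O_x = 114.4 kN, O_y = 39.08 kN

ΣM about O: T·sin24°·5.7 − 45·2.85 − 45·3.6 = 0 → T = 290.25/(5.7·0.406737) = 125.194 ≈ 125.2 kN.
ΣF_x = 0: O_x − T·cos24° = 0 → O_x = 125.194 × 0.913545 = 114.4 kN.
ΣF_y = 0: O_y + T·sin24° − 45 − 45 = 0 → O_y = 90 − 125.194 × 0.406737 = 39.08 kN.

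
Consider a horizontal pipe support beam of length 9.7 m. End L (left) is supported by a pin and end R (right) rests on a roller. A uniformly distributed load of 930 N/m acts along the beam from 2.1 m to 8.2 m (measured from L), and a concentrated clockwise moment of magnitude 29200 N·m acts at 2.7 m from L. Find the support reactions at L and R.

Resultant of the distributed load: 930 × 6.1 = 5673 N at 5.15 m from L.
Taking moments about L: R_y·9.7 − (930·6.1)·5.15 − 29200 = 0 → R_y = 58415.95/9.7 = 6022.26 ≈ 6022 N.
ΣF_y = 0: L_y + 6022.26 − 930·6.1 = 0 → L_y = -349.3 N.
ΣF_x = 0: no horizontal applied forces, so L_x = 0.

L_x = 0, L_y = -349.3 N, R_y = 6022 N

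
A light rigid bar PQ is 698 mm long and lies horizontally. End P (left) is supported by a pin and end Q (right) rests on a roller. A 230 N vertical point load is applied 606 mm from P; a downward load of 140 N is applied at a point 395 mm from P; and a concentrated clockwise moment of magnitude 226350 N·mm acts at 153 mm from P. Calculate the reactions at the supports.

P_x = 0, P_y = -233.2 N, Q_y = 603.2 N

ΣM about P: Q_y·698 − 230·606 − 140·395 − 226350 = 0 → Q_y = 421030/698 = 603.195 ≈ 603.2 N.
ΣF_y = 0: P_y + 603.195 − 230 − 140 = 0 → P_y = -233.2 N.
ΣF_x = 0: no horizontal applied forces, so P_x = 0.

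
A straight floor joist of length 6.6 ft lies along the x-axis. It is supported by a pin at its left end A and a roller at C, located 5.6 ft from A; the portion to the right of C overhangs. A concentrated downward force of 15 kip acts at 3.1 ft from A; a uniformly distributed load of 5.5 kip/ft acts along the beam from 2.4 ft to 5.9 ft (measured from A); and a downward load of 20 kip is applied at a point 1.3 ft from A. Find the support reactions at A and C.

Resultant of the distributed load: 5.5 × 3.5 = 19.25 kip at 4.15 ft from A.
Taking moments about A: C_y·5.6 − 15·3.1 − (5.5·3.5)·4.15 − 20·1.3 = 0 → C_y = 152.3875/5.6 = 27.2121 ≈ 27.21 kip.
ΣF_y = 0: A_y + 27.2121 − 15 − 5.5·3.5 − 20 = 0 → A_y = 27.04 kip.
ΣF_x = 0: no horizontal applied forces, so A_x = 0.

A_x = 0, A_y = 27.04 kip, C_y = 27.21 kip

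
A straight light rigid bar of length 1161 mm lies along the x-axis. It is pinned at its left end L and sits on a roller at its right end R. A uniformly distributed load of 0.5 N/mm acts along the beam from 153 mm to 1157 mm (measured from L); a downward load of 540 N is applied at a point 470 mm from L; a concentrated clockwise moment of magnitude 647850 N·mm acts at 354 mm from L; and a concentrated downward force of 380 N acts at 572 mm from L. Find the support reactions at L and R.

L_x = 0, L_y = 175.0 N, R_y = 1247 N

Resultant of the distributed load: 0.5 × 1004 = 502 N at 655 mm from L.
Taking moments about L: R_y·1161 − (0.5·1004)·655 − 540·470 − 647850 − 380·572 = 0 → R_y = 1447820/1161 = 1247.05 ≈ 1247 N.
ΣF_y = 0: L_y + 1247.05 − 0.5·1004 − 540 − 380 = 0 → L_y = 175.0 N.
ΣF_x = 0: no horizontal applied forces, so L_x = 0.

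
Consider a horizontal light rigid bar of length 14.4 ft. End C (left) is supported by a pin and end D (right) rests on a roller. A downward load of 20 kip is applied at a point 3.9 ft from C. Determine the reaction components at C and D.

Taking moments about C: D_y·14.4 − 20·3.9 = 0 → D_y = 78/14.4 = 5.41667 ≈ 5.417 kip.
ΣF_y = 0: C_y + 5.41667 − 20 = 0 → C_y = 14.58 kip.
ΣF_x = 0: no horizontal applied forces, so C_x = 0.

C_x = 0, C_y = 14.58 kip, D_y = 5.417 kip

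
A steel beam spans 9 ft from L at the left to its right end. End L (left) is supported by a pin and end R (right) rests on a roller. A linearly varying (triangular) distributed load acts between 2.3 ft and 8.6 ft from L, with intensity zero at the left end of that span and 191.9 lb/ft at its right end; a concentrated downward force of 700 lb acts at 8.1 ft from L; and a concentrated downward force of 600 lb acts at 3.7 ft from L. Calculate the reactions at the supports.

Resultant of the triangular load: ½ × 191.9 × 6.3 = 604.485 lb, acting at 6.5 ft from L (one-third of the span from the peak).
Taking moments about L: R_y·9 − (½·191.9·6.3)·6.5 − 700·8.1 − 600·3.7 = 0 → R_y = 11819.1525/9 = 1313.24 ≈ 1313 lb.
ΣF_y = 0: L_y + 1313.24 − ½·191.9·6.3 − 700 − 600 = 0 → L_y = 591.2 lb.
ΣF_x = 0: no horizontal applied forces, so L_x = 0.

L_x = 0, L_y = 591.2 lb, R_y = 1313 lb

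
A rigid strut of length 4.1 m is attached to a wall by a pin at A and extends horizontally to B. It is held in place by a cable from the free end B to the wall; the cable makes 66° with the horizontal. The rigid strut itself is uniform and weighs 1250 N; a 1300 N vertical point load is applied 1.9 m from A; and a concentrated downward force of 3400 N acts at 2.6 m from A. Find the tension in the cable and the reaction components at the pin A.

T = 3704 N, A_x = 1506 N, A_y = 2566 N

ΣM about A: T·sin66°·4.1 − 1250·2.05 − 1300·1.9 − 3400·2.6 = 0 → T = 13872.5/(4.1·0.913545) = 3703.74 ≈ 3704 N.
ΣF_x = 0: A_x − T·cos66° = 0 → A_x = 3703.74 × 0.406737 = 1506 N.
ΣF_y = 0: A_y + T·sin66° − 1250 − 1300 − 3400 = 0 → A_y = 5950 − 3703.74 × 0.913545 = 2566 N.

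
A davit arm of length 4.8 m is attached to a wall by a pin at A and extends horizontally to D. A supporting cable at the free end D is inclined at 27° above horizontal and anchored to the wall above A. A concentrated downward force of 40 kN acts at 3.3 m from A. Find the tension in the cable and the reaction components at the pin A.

T = 60.57 kN, A_x = 53.97 kN, A_y = 12.50 kN

ΣM about A: T·sin27°·4.8 − 40·3.3 = 0 → T = 132/(4.8·0.45399) = 60.574 ≈ 60.57 kN.
ΣF_x = 0: A_x − T·cos27° = 0 → A_x = 60.574 × 0.891007 = 53.97 kN.
ΣF_y = 0: A_y + T·sin27° − 40 = 0 → A_y = 40 − 60.574 × 0.45399 = 12.50 kN.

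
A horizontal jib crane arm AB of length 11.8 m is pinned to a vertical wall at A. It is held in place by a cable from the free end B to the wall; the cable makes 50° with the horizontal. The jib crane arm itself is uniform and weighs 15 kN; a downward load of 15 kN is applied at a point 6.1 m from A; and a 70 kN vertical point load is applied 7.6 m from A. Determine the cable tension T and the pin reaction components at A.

T = 78.77 kN, A_x = 50.63 kN, A_y = 39.66 kN

ΣM about A: T·sin50°·11.8 − 15·5.9 − 15·6.1 − 70·7.6 = 0 → T = 712/(11.8·0.766044) = 78.767 ≈ 78.77 kN.
ΣF_x = 0: A_x − T·cos50° = 0 → A_x = 78.767 × 0.642788 = 50.63 kN.
ΣF_y = 0: A_y + T·sin50° − 15 − 15 − 70 = 0 → A_y = 100 − 78.767 × 0.766044 = 39.66 kN.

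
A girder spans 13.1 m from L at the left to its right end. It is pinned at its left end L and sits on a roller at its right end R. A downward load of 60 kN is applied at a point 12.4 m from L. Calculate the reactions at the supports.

ΣM about L: R_y·13.1 − 60·12.4 = 0 → R_y = 744/13.1 = 56.7939 ≈ 56.79 kN.
ΣF_y = 0: L_y + 56.7939 − 60 = 0 → L_y = 3.206 kN.
ΣF_x = 0: no horizontal applied forces, so L_x = 0.

L_x = 0, L_y = 3.206 kN, R_y = 56.79 kN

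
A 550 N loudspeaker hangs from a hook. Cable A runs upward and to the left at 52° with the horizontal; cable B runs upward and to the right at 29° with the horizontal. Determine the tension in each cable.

T_A = 487.0 N, T_B = 342.8 N

ΣF_x = 0: −T_A·cos52° + T_B·cos29° = 0 → T_B = 0.703919·T_A.
ΣF_y = 0: T_A·sin52° + T_B·sin29° = 550.
Substitute: T_A·(0.788011 + 0.703919·0.48481) = 550 → T_A = 487.037 ≈ 487.0 N.
Then T_B = 0.703919 × 487.037 = 342.8 N.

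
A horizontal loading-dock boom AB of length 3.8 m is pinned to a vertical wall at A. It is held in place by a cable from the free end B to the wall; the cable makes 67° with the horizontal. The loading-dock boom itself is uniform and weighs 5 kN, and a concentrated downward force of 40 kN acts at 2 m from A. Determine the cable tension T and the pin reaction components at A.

T = 25.59 kN, A_x = 9.997 kN, A_y = 21.45 kN

ΣM about A: T·sin67°·3.8 − 5·1.9 − 40·2 = 0 → T = 89.5/(3.8·0.920505) = 25.5866 ≈ 25.59 kN.
ΣF_x = 0: A_x − T·cos67° = 0 → A_x = 25.5866 × 0.390731 = 9.997 kN.
ΣF_y = 0: A_y + T·sin67° − 5 − 40 = 0 → A_y = 45 − 25.5866 × 0.920505 = 21.45 kN.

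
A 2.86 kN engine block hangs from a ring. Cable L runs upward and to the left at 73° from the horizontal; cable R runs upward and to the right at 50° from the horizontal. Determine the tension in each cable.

ΣF_x = 0: −T_L·cos73° + T_R·cos50° = 0 → T_R = 0.45485·T_L.
ΣF_y = 0: T_L·sin73° + T_R·sin50° = 2.86.
Substitute: T_L·(0.956305 + 0.45485·0.766044) = 2.86 → T_L = 2.19201 ≈ 2.192 kN.
Then T_R = 0.45485 × 2.19201 = 0.9970 kN.

T_L = 2.192 kN, T_R = 0.9970 kN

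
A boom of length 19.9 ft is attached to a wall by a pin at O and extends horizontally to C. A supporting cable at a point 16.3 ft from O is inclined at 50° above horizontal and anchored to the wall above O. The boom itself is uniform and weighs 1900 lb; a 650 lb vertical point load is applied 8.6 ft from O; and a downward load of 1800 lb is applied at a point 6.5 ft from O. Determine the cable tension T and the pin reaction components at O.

ΣM about O: T·sin50°·16.3 − 1900·9.95 − 650·8.6 − 1800·6.5 = 0 → T = 36195/(16.3·0.766044) = 2898.73 ≈ 2899 lb.
ΣF_x = 0: O_x − T·cos50° = 0 → O_x = 2898.73 × 0.642788 = 1863 lb.
ΣF_y = 0: O_y + T·sin50° − 1900 − 650 − 1800 = 0 → O_y = 4350 − 2898.73 × 0.766044 = 2129 lb.

T = 2899 lb, O_x = 1863 lb, O_y = 2129 lb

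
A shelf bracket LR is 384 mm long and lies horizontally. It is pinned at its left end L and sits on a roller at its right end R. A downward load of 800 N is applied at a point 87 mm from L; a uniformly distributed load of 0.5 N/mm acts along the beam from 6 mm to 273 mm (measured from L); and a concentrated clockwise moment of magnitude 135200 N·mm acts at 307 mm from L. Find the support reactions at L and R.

Resultant of the distributed load: 0.5 × 267 = 133.5 N at 139.5 mm from L.
Moments about L: R_y·384 − 800·87 − (0.5·267)·139.5 − 135200 = 0 → R_y = 223423.25/384 = 581.831 ≈ 581.8 N.
ΣF_y = 0: L_y + 581.831 − 800 − 0.5·267 = 0 → L_y = 351.7 N.
ΣF_x = 0: no horizontal applied forces, so L_x = 0.

L_x = 0, L_y = 351.7 N, R_y = 581.8 N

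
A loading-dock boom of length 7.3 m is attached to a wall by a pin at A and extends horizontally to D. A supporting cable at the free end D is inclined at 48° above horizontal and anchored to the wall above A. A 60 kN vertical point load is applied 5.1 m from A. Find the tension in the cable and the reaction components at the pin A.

T = 56.41 kN, A_x = 37.74 kN, A_y = 18.08 kN

ΣM about A: T·sin48°·7.3 − 60·5.1 = 0 → T = 306/(7.3·0.743145) = 56.406 ≈ 56.41 kN.
ΣF_x = 0: A_x − T·cos48° = 0 → A_x = 56.406 × 0.669131 = 37.74 kN.
ΣF_y = 0: A_y + T·sin48° − 60 = 0 → A_y = 60 − 56.406 × 0.743145 = 18.08 kN.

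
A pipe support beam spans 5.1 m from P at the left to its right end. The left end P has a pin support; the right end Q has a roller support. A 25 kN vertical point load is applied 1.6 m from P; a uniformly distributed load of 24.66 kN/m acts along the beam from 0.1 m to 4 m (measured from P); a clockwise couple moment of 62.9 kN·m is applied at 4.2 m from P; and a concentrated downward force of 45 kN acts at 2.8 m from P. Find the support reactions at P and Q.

Resultant of the distributed load: 24.66 × 3.9 = 96.174 kN at 2.05 m from P.
ΣM about P: Q_y·5.1 − 25·1.6 − (24.66·3.9)·2.05 − 62.9 − 45·2.8 = 0 → Q_y = 426.0567/5.1 = 83.5405 ≈ 83.54 kN.
ΣF_y = 0: P_y + 83.5405 − 25 − 24.66·3.9 − 45 = 0 → P_y = 82.63 kN.
ΣF_x = 0: no horizontal applied forces, so P_x = 0.

P_x = 0, P_y = 82.63 kN, Q_y = 83.54 kN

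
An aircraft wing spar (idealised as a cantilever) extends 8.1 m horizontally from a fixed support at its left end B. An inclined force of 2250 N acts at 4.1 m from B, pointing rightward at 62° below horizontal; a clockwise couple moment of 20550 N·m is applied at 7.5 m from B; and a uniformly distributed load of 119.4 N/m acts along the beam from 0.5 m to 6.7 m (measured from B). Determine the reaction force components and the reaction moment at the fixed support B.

B_x = -1056 N, B_y = 2727 N, M_B = 31360 N·m

Resultant of the distributed load: 119.4 × 6.2 = 740.28 N at 3.6 m from B.
ΣF_x = 0: B_x + 2250·cos62° = 0 → B_x = -1056 N.
ΣF_y = 0: B_y − 2250·sin62° − 119.4·6.2 = 0 → B_y = 2727 N.
ΣM about B: M_B − 2250·sin62°·4.1 − 20550 − (119.4·6.2)·3.6 = 0 → M_B = 31360 N·m.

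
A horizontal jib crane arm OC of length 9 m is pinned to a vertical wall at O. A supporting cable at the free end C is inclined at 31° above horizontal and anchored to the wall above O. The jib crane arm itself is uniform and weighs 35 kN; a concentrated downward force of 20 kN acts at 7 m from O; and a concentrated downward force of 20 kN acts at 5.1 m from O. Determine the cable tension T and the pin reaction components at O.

T = 86.19 kN, O_x = 73.88 kN, O_y = 30.61 kN

ΣM about O: T·sin31°·9 − 35·4.5 − 20·7 − 20·5.1 = 0 → T = 399.5/(9·0.515038) = 86.1857 ≈ 86.19 kN.
ΣF_x = 0: O_x − T·cos31° = 0 → O_x = 86.1857 × 0.857167 = 73.88 kN.
ΣF_y = 0: O_y + T·sin31° − 35 − 20 − 20 = 0 → O_y = 75 − 86.1857 × 0.515038 = 30.61 kN.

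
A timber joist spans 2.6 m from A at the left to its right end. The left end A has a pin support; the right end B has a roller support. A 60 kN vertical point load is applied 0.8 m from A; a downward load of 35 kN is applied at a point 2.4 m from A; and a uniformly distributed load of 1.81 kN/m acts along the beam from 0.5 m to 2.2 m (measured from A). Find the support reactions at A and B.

Resultant of the distributed load: 1.81 × 1.7 = 3.077 kN at 1.35 m from A.
Moments about A: B_y·2.6 − 60·0.8 − 35·2.4 − (1.81·1.7)·1.35 = 0 → B_y = 136.15395/2.6 = 52.3669 ≈ 52.37 kN.
ΣF_y = 0: A_y + 52.3669 − 60 − 35 − 1.81·1.7 = 0 → A_y = 45.71 kN.
ΣF_x = 0: no horizontal applied forces, so A_x = 0.

A_x = 0, A_y = 45.71 kN, B_y = 52.37 kN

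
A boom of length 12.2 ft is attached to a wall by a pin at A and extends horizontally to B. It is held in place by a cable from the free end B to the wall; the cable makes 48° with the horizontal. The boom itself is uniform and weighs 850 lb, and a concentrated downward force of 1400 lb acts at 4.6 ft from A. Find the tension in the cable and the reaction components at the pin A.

ΣM about A: T·sin48°·12.2 − 850·6.1 − 1400·4.6 = 0 → T = 11625/(12.2·0.743145) = 1282.21 ≈ 1282 lb.
ΣF_x = 0: A_x − T·cos48° = 0 → A_x = 1282.21 × 0.669131 = 858.0 lb.
ΣF_y = 0: A_y + T·sin48° − 850 − 1400 = 0 → A_y = 2250 − 1282.21 × 0.743145 = 1297 lb.

T = 1282 lb, A_x = 858.0 lb, A_y = 1297 lb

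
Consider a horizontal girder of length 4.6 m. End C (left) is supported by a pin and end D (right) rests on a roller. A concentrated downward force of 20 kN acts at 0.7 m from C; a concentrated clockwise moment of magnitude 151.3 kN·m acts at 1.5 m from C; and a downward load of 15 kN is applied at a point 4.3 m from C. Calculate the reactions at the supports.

C_x = 0, C_y = -14.96 kN, D_y = 49.96 kN

Taking moments about C: D_y·4.6 − 20·0.7 − 151.3 − 15·4.3 = 0 → D_y = 229.8/4.6 = 49.9565 ≈ 49.96 kN.
ΣF_y = 0: C_y + 49.9565 − 20 − 15 = 0 → C_y = -14.96 kN.
ΣF_x = 0: no horizontal applied forces, so C_x = 0.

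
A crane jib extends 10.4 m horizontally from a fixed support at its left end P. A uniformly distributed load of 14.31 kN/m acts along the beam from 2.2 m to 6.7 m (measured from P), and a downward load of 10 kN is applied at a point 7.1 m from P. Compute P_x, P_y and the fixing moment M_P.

P_x = 0, P_y = 74.39 kN, M_P = 357.6 kN·m

Resultant of the distributed load: 14.31 × 4.5 = 64.395 kN at 4.45 m from P.
ΣF_x = 0: P_x = 0.
ΣF_y = 0: P_y − 14.31·4.5 − 10 = 0 → P_y = 74.39 kN.
ΣM about P: M_P − (14.31·4.5)·4.45 − 10·7.1 = 0 → M_P = 357.6 kN·m.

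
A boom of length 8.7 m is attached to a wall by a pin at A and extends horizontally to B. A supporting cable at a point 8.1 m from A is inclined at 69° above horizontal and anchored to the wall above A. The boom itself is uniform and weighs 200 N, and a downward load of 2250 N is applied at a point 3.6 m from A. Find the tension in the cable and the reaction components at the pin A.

T = 1186 N, A_x = 425.1 N, A_y = 1343 N

ΣM about A: T·sin69°·8.1 − 200·4.35 − 2250·3.6 = 0 → T = 8970/(8.1·0.93358) = 1186.19 ≈ 1186 N.
ΣF_x = 0: A_x − T·cos69° = 0 → A_x = 1186.19 × 0.358368 = 425.1 N.
ΣF_y = 0: A_y + T·sin69° − 200 − 2250 = 0 → A_y = 2450 − 1186.19 × 0.93358 = 1343 N.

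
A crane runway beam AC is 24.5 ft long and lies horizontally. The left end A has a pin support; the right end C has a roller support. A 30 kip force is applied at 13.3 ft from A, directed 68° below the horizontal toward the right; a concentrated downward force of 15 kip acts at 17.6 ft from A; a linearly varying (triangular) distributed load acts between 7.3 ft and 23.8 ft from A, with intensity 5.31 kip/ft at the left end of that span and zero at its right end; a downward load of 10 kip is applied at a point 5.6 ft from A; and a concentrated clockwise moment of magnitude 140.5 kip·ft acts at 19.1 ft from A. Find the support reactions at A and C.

A_x = -11.24 kip, A_y = 39.84 kip, C_y = 56.78 kip

Resultant of the triangular load: ½ × 5.31 × 16.5 = 43.8075 kip, acting at 12.8 ft from A (one-third of the span from the peak).
ΣM about A: C_y·24.5 − 30·sin68°·13.3 − 15·17.6 − (½·5.31·16.5)·12.8 − 10·5.6 − 140.5 = 0 → C_y = 1391.18/24.5 = 56.7829 ≈ 56.78 kip.
ΣF_y = 0: A_y + 56.7829 − 30·sin68° − 15 − ½·5.31·16.5 − 10 = 0 → A_y = 39.84 kip.
ΣF_x = 0: A_x + 30·cos68° = 0 → A_x = -11.24 kip.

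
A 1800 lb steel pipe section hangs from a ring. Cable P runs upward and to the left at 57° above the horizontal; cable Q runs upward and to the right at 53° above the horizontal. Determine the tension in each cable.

ΣF_x = 0: −T_P·cos57° + T_Q·cos53° = 0 → T_Q = 0.904994·T_P.
ΣF_y = 0: T_P·sin57° + T_Q·sin53° = 1800.
Substitute: T_P·(0.838671 + 0.904994·0.798636) = 1800 → T_P = 1152.79 ≈ 1153 lb.
Then T_Q = 0.904994 × 1152.79 = 1043 lb.

T_P = 1153 lb, T_Q = 1043 lb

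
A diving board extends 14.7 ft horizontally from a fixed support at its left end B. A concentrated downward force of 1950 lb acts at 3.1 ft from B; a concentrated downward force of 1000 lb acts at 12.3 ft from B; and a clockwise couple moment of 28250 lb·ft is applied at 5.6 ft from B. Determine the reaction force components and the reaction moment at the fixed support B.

ΣF_x = 0: B_x = 0.
ΣF_y = 0: B_y − 1950 − 1000 = 0 → B_y = 2950 lb.
ΣM about B: M_B − 1950·3.1 − 1000·12.3 − 28250 = 0 → M_B = 46600 lb·ft.

B_x = 0, B_y = 2950 lb, M_B = 46600 lb·ft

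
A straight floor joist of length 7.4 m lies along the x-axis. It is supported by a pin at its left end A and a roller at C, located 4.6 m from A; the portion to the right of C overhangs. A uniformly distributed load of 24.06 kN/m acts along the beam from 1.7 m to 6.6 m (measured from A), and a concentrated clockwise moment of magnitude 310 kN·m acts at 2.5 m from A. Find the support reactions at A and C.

Resultant of the distributed load: 24.06 × 4.9 = 117.894 kN at 4.15 m from A.
ΣM about A: C_y·4.6 − (24.06·4.9)·4.15 − 310 = 0 → C_y = 799.2601/4.6 = 173.752 ≈ 173.8 kN.
ΣF_y = 0: A_y + 173.752 − 24.06·4.9 = 0 → A_y = -55.86 kN.
ΣF_x = 0: no horizontal applied forces, so A_x = 0.

A_x = 0, A_y = -55.86 kN, C_y = 173.8 kN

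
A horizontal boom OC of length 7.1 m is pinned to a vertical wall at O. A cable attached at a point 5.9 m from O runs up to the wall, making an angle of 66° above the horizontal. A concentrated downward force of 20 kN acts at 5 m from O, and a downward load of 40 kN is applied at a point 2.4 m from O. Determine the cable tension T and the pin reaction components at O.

T = 36.36 kN, O_x = 14.79 kN, O_y = 26.78 kN

ΣM about O: T·sin66°·5.9 − 20·5 − 40·2.4 = 0 → T = 196/(5.9·0.913545) = 36.3642 ≈ 36.36 kN.
ΣF_x = 0: O_x − T·cos66° = 0 → O_x = 36.3642 × 0.406737 = 14.79 kN.
ΣF_y = 0: O_y + T·sin66° − 20 − 40 = 0 → O_y = 60 − 36.3642 × 0.913545 = 26.78 kN.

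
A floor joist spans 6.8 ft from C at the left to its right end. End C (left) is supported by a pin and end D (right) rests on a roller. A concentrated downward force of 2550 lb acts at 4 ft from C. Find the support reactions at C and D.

Taking moments about C: D_y·6.8 − 2550·4 = 0 → D_y = 10200/6.8 = 1500 lb.
ΣF_y = 0: C_y + 1500 − 2550 = 0 → C_y = 1050 lb.
ΣF_x = 0: no horizontal applied forces, so C_x = 0.

C_x = 0, C_y = 1050 lb, D_y = 1500 lb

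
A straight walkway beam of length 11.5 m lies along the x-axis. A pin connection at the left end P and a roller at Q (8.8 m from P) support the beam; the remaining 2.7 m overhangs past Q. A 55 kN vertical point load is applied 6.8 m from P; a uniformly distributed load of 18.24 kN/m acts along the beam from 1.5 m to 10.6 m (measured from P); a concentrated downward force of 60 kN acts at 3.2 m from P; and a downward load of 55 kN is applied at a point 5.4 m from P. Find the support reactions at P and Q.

P_x = 0, P_y = 123.8 kN, Q_y = 212.2 kN

Resultant of the distributed load: 18.24 × 9.1 = 165.984 kN at 6.05 m from P.
Moments about P: Q_y·8.8 − 55·6.8 − (18.24·9.1)·6.05 − 60·3.2 − 55·5.4 = 0 → Q_y = 1867.2032/8.8 = 212.182 ≈ 212.2 kN.
ΣF_y = 0: P_y + 212.182 − 55 − 18.24·9.1 − 60 − 55 = 0 → P_y = 123.8 kN.
ΣF_x = 0: no horizontal applied forces, so P_x = 0.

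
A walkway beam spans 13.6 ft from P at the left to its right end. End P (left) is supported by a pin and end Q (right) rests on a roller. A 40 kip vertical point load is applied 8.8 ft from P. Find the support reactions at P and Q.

P_x = 0, P_y = 14.12 kip, Q_y = 25.88 kip

ΣM about P: Q_y·13.6 − 40·8.8 = 0 → Q_y = 352/13.6 = 25.8824 ≈ 25.88 kip.
ΣF_y = 0: P_y + 25.8824 − 40 = 0 → P_y = 14.12 kip.
ΣF_x = 0: no horizontal applied forces, so P_x = 0.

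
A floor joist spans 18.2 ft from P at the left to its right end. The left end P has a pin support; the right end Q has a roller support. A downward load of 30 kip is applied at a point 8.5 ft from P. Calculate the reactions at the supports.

Moments about P: Q_y·18.2 − 30·8.5 = 0 → Q_y = 255/18.2 = 14.011 ≈ 14.01 kip.
ΣF_y = 0: P_y + 14.011 − 30 = 0 → P_y = 15.99 kip.
ΣF_x = 0: no horizontal applied forces, so P_x = 0.

P_x = 0, P_y = 15.99 kip, Q_y = 14.01 kip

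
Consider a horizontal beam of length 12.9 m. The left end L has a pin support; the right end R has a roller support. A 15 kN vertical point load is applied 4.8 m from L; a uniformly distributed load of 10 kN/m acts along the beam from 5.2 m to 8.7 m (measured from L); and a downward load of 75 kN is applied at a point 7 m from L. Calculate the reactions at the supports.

L_x = 0, L_y = 59.86 kN, R_y = 65.14 kN

Resultant of the distributed load: 10 × 3.5 = 35 kN at 6.95 m from L.
ΣM about L: R_y·12.9 − 15·4.8 − (10·3.5)·6.95 − 75·7 = 0 → R_y = 840.25/12.9 = 65.1357 ≈ 65.14 kN.
ΣF_y = 0: L_y + 65.1357 − 15 − 10·3.5 − 75 = 0 → L_y = 59.86 kN.
ΣF_x = 0: no horizontal applied forces, so L_x = 0.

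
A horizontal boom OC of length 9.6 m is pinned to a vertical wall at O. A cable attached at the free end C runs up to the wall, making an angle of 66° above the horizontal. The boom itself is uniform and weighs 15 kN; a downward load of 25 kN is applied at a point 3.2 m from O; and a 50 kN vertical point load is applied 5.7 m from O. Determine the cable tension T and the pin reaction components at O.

T = 49.83 kN, O_x = 20.27 kN, O_y = 44.48 kN

ΣM about O: T·sin66°·9.6 − 15·4.8 − 25·3.2 − 50·5.7 = 0 → T = 437/(9.6·0.913545) = 49.8288 ≈ 49.83 kN.
ΣF_x = 0: O_x − T·cos66° = 0 → O_x = 49.8288 × 0.406737 = 20.27 kN.
ΣF_y = 0: O_y + T·sin66° − 15 − 25 − 50 = 0 → O_y = 90 − 49.8288 × 0.913545 = 44.48 kN.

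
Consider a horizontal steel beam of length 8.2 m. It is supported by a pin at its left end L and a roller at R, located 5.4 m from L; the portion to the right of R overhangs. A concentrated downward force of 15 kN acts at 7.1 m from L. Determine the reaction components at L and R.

L_x = 0, L_y = -4.722 kN, R_y = 19.72 kN

Moments about L: R_y·5.4 − 15·7.1 = 0 → R_y = 106.5/5.4 = 19.7222 ≈ 19.72 kN.
ΣF_y = 0: L_y + 19.7222 − 15 = 0 → L_y = -4.722 kN.
ΣF_x = 0: no horizontal applied forces, so L_x = 0.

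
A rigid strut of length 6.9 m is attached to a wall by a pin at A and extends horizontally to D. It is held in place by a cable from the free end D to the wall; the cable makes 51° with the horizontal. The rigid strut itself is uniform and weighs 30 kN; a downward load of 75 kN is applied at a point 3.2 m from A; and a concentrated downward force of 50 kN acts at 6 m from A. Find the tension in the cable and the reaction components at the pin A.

ΣM about A: T·sin51°·6.9 − 30·3.45 − 75·3.2 − 50·6 = 0 → T = 643.5/(6.9·0.777146) = 120.004 ≈ 120.0 kN.
ΣF_x = 0: A_x − T·cos51° = 0 → A_x = 120.004 × 0.62932 = 75.52 kN.
ΣF_y = 0: A_y + T·sin51° − 30 − 75 − 50 = 0 → A_y = 155 − 120.004 × 0.777146 = 61.74 kN.

T = 120.0 kN, A_x = 75.52 kN, A_y = 61.74 kN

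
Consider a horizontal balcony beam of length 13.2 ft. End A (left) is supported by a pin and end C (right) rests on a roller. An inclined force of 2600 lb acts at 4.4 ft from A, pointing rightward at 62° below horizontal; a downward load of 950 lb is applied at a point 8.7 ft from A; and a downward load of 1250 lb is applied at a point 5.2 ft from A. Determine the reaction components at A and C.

ΣM about A: C_y·13.2 − 2600·sin62°·4.4 − 950·8.7 − 1250·5.2 = 0 → C_y = 24865.9/13.2 = 1883.78 ≈ 1884 lb.
ΣF_y = 0: A_y + 1883.78 − 2600·sin62° − 950 − 1250 = 0 → A_y = 2612 lb.
ΣF_x = 0: A_x + 2600·cos62° = 0 → A_x = -1221 lb.

A_x = -1221 lb, A_y = 2612 lb, C_y = 1884 lb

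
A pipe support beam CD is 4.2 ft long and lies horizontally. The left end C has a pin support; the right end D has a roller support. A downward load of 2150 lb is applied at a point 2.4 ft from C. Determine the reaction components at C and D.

C_x = 0, C_y = 921.4 lb, D_y = 1229 lb

Taking moments about C: D_y·4.2 − 2150·2.4 = 0 → D_y = 5160/4.2 = 1228.57 ≈ 1229 lb.
ΣF_y = 0: C_y + 1228.57 − 2150 = 0 → C_y = 921.4 lb.
ΣF_x = 0: no horizontal applied forces, so C_x = 0.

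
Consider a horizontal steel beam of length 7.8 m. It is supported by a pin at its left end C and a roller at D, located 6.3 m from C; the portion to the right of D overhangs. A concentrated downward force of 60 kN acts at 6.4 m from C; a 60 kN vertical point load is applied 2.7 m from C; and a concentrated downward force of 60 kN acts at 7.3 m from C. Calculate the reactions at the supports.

C_x = 0, C_y = 23.81 kN, D_y = 156.2 kN

Taking moments about C: D_y·6.3 − 60·6.4 − 60·2.7 − 60·7.3 = 0 → D_y = 984/6.3 = 156.19 ≈ 156.2 kN.
ΣF_y = 0: C_y + 156.19 − 60 − 60 − 60 = 0 → C_y = 23.81 kN.
ΣF_x = 0: no horizontal applied forces, so C_x = 0.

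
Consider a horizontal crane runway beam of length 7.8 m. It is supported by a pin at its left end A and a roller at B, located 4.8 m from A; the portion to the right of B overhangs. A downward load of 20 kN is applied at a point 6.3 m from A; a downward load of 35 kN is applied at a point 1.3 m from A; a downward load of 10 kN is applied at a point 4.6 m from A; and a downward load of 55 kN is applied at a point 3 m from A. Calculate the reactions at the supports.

Moments about A: B_y·4.8 − 20·6.3 − 35·1.3 − 10·4.6 − 55·3 = 0 → B_y = 382.5/4.8 = 79.6875 ≈ 79.69 kN.
ΣF_y = 0: A_y + 79.6875 − 20 − 35 − 10 − 55 = 0 → A_y = 40.31 kN.
ΣF_x = 0: no horizontal applied forces, so A_x = 0.

A_x = 0, A_y = 40.31 kN, B_y = 79.69 kN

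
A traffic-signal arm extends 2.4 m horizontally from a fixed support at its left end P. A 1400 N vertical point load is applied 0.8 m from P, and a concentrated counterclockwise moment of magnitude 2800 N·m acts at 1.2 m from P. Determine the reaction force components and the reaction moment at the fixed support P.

P_x = 0, P_y = 1400 N, M_P = -1680 N·m

ΣF_x = 0: P_x = 0.
ΣF_y = 0: P_y − 1400 = 0 → P_y = 1400 N.
ΣM about P: M_P − 1400·0.8 + 2800 = 0 → M_P = -1680 N·m.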